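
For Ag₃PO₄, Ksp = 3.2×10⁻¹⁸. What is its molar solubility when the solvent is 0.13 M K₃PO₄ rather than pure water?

9.7×10⁻⁷ M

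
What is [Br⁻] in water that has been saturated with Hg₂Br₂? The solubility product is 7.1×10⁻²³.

5.2×10⁻⁸ M

Hg₂Br₂(s) ⇌ Hg₂²⁺(aq) + 2 Br⁻(aq)
Call the molar solubility s, so that [Hg₂²⁺] = s and [Br⁻] = 2s.
Ksp = [Hg₂²⁺][Br⁻]^2 = s · (2s)^2 = 4s^3 = 7.1×10⁻²³
s = 2.6×10⁻⁸ mol/L
[Br⁻] = 2s = 5.2×10⁻⁸ mol/L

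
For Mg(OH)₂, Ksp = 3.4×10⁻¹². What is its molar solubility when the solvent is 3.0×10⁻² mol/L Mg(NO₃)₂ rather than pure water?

5.3×10⁻⁶ M

Mg(OH)₂(s) ⇌ Mg²⁺(aq) + 2 OH⁻(aq)
Let s be the solubility of Mg(OH)₂ here. The common ion gives [Mg²⁺] ≈ 3.0×10⁻² mol/L, and [OH⁻] = 2s.
Ksp = [Mg²⁺][OH⁻]^2 = (3.0×10⁻²)(2s)^2
(2s)^2 = 3.4×10⁻¹² / (3.0×10⁻²) = 1.1×10⁻¹⁰
s = 5.3×10⁻⁶ mol/L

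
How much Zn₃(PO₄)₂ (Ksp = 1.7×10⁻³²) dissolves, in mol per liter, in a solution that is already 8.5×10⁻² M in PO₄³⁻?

4.4×10⁻¹¹ M

Zn₃(PO₄)₂(s) ⇌ 3 Zn²⁺(aq) + 2 PO₄³⁻(aq)
PO₄³⁻ is already present at 8.5×10⁻² M. If s mol/L of Zn₃(PO₄)₂ dissolves, [Zn²⁺] = 3s while [PO₄³⁻] ≈ 8.5×10⁻² M.
Ksp = [Zn²⁺]^3[PO₄³⁻]^2 = (3s)^3(8.5×10⁻²)^2
(3s)^3 = 1.7×10⁻³² / (8.5×10⁻²)^2 = 2.4×10⁻³⁰
s = 4.4×10⁻¹¹ M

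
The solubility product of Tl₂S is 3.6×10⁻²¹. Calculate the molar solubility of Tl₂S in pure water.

9.7×10⁻⁸ M

Tl₂S(s) ⇌ 2 Tl⁺(aq) + S²⁻(aq)
Let s be the molar solubility. Then [Tl⁺] = 2s and [S²⁻] = s.
Ksp = [Tl⁺]^2[S²⁻] = (2s)^2 · s = 4s^3
4s^3 = 3.6×10⁻²¹  ⇒  s^3 = 9.0×10⁻²²
s = (9.0×10⁻²²)^(1/3) = 9.7×10⁻⁸ mol/L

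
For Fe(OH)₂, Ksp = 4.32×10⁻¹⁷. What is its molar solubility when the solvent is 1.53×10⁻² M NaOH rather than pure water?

Fe(OH)₂(s) ⇌ Fe²⁺(aq) + 2 OH⁻(aq)
OH⁻ is already present at 1.53×10⁻² M. If s mol/L of Fe(OH)₂ dissolves, [Fe²⁺] = s while [OH⁻] ≈ 1.53×10⁻² M.
Ksp = [Fe²⁺][OH⁻]^2 = s(1.53×10⁻²)^2
s = 4.32×10⁻¹⁷ / (1.53×10⁻²)^2 = 1.85×10⁻¹³
s = 1.85×10⁻¹³ M

1.85×10⁻¹³ M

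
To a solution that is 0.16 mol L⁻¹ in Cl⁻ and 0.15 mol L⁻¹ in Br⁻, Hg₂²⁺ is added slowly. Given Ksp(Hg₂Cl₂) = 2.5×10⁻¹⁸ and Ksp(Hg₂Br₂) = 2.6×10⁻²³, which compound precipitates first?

Each salt precipitates once Q = Ksp for that salt.
For Hg₂Cl₂: [Hg₂²⁺] = (Ksp/[Cl⁻]^2) = 9.8×10⁻¹⁷ mol L⁻¹
For Hg₂Br₂: [Hg₂²⁺] = (Ksp/[Br⁻]^2) = 1.2×10⁻²¹ mol L⁻¹
Hg₂Br₂ requires the lower [Hg₂²⁺], so it precipitates first.

Hg₂Br₂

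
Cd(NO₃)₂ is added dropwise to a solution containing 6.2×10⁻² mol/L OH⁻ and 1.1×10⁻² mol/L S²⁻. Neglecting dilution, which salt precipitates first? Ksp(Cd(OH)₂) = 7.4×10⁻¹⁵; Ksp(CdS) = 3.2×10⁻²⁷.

CdS

Precipitation begins when Q = Ksp.
For Cd(OH)₂: [Cd²⁺] = (Ksp/[OH⁻]^2) = 1.9×10⁻¹² mol/L
For CdS: [Cd²⁺] = (Ksp/[S²⁻]) = 2.9×10⁻²⁵ mol/L
Since CdS needs less Cd²⁺ to reach saturation, it precipitates first.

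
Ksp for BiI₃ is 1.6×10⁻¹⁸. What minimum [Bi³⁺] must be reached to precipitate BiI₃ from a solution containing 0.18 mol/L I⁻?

2.7×10⁻¹⁶ M

Precipitation begins when Q = Ksp.
BiI₃(s) ⇌ Bi³⁺(aq) + 3 I⁻(aq)
Ksp = [Bi³⁺][I⁻]^3 = [Bi³⁺](0.18)^3
[Bi³⁺] = 1.6×10⁻¹⁸ / (0.18)^3 = 2.7×10⁻¹⁶
[Bi³⁺] = 2.7×10⁻¹⁶ mol/L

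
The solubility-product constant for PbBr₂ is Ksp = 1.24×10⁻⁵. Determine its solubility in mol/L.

1.46×10⁻² M

PbBr₂(s) ⇌ Pb²⁺(aq) + 2 Br⁻(aq)
With molar solubility s: [Pb²⁺] = s, [Br⁻] = 2s.
Ksp = [Pb²⁺][Br⁻]^2 = s · (2s)^2 = 4s^3
4s^3 = 1.24×10⁻⁵  ⇒  s^3 = 3.10×10⁻⁶
s = 1.46×10⁻² mol L⁻¹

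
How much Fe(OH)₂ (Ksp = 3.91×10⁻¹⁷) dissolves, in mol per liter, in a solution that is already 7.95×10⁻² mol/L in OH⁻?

Fe(OH)₂(s) ⇌ Fe²⁺(aq) + 2 OH⁻(aq)
The solution already contains OH⁻ at 7.95×10⁻² mol/L. Let s be the molar solubility of Fe(OH)₂.
[OH⁻] ≈ 7.95×10⁻² mol/L (common ion dominates); [Fe²⁺] = s.
Ksp = [Fe²⁺][OH⁻]^2 = s(7.95×10⁻²)^2
s = 3.91×10⁻¹⁷ / (7.95×10⁻²)^2 = 6.19×10⁻¹⁵
s = 6.19×10⁻¹⁵ mol/L

6.19×10⁻¹⁵ M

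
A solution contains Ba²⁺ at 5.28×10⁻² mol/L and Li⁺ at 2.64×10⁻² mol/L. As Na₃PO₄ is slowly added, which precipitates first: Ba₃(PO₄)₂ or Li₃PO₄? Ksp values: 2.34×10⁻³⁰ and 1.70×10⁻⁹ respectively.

The threshold for precipitation is Q = Ksp.
For Ba₃(PO₄)₂: [PO₄³⁻] = (Ksp/[Ba²⁺]^3)^(1/2) = 1.26×10⁻¹³ mol/L
For Li₃PO₄: [PO₄³⁻] = (Ksp/[Li⁺]^3) = 9.24×10⁻⁵ mol/L
The smaller threshold [PO₄³⁻] is reached first, so Ba₃(PO₄)₂ precipitates first.

Ba₃(PO₄)₂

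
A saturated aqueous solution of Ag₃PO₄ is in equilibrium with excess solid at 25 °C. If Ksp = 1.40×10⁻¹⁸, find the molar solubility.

1.51×10⁻⁵ M

Ag₃PO₄(s) ⇌ 3 Ag⁺(aq) + PO₄³⁻(aq)
For each mole of Ag₃PO₄ that dissolves per liter, [Ag⁺] = 3s and [PO₄³⁻] = s; let s denote this solubility.
Ksp = [Ag⁺]^3[PO₄³⁻] = (3s)^3 · s = 27s^4
27s^4 = 1.40×10⁻¹⁸  ⇒  s^4 = 5.19×10⁻²⁰
Taking the 4th root, s = 1.51×10⁻⁵ mol L⁻¹.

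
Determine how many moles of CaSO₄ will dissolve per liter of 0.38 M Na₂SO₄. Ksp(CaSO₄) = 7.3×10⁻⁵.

1.9×10⁻⁴ M

CaSO₄(s) ⇌ Ca²⁺(aq) + SO₄²⁻(aq)
With SO₄²⁻ already at 0.38 M and s small, take [SO₄²⁻] ≈ 0.38 M and [Ca²⁺] = s.
Ksp = [Ca²⁺][SO₄²⁻] = s(0.38)
s = 7.3×10⁻⁵ / (0.38) = 1.9×10⁻⁴
s = 1.9×10⁻⁴ M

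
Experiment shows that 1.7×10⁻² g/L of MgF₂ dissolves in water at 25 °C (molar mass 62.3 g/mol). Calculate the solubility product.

Convert to molarity: s = 1.7×10⁻² / 62.3 = 2.729×10⁻⁴ mol/L
MgF₂(s) ⇌ Mg²⁺(aq) + 2 F⁻(aq)
With molar solubility s: [Mg²⁺] = s, [F⁻] = 2s.
Ksp = [Mg²⁺][F⁻]^2 = s · (2s)^2 = 4s^3
Ksp = 4 × (2.729×10⁻⁴)^3 = 8.1×10⁻¹¹

Ksp = 8.1×10⁻¹¹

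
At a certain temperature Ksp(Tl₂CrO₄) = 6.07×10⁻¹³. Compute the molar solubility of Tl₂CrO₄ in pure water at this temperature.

5.33×10⁻⁵ M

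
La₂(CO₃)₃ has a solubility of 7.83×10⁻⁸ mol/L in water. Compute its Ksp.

Ksp = 3.18×10⁻³⁴

La₂(CO₃)₃(s) ⇌ 2 La³⁺(aq) + 3 CO₃²⁻(aq)
If s mol/L of La₂(CO₃)₃ dissolves, [La³⁺] = 2s and [CO₃²⁻] = 3s.
Ksp = [La³⁺]^2[CO₃²⁻]^3 = (2s)^2 · (3s)^3 = 108s^5
Ksp = 108 × (7.83×10⁻⁸)^5 = 3.18×10⁻³⁴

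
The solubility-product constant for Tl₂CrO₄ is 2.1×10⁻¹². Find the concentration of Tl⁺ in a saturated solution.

Tl₂CrO₄(s) ⇌ 2 Tl⁺(aq) + CrO₄²⁻(aq)
Call the molar solubility s, so that [Tl⁺] = 2s and [CrO₄²⁻] = s.
Ksp = [Tl⁺]^2[CrO₄²⁻] = (2s)^2 · s = 4s^3 = 2.1×10⁻¹²
s = 8.1×10⁻⁵ mol/L
[Tl⁺] = 2s = 1.6×10⁻⁴ mol/L

1.6×10⁻⁴ M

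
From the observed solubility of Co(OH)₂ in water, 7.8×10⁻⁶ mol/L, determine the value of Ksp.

Ksp = 1.9×10⁻¹⁵

Co(OH)₂(s) ⇌ Co²⁺(aq) + 2 OH⁻(aq)
If s mol/L of Co(OH)₂ dissolves, [Co²⁺] = s and [OH⁻] = 2s.
Ksp = [Co²⁺][OH⁻]^2 = s · (2s)^2 = 4s^3
Ksp = 4 × (7.8×10⁻⁶)^3 = 1.9×10⁻¹⁵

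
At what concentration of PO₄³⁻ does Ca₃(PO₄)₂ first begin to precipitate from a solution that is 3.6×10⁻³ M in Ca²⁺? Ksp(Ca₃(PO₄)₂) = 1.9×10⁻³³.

2.0×10⁻¹³ M

A salt starts to precipitate once the ion product Q reaches its Ksp.
Ca₃(PO₄)₂(s) ⇌ 3 Ca²⁺(aq) + 2 PO₄³⁻(aq)
Ksp = [Ca²⁺]^3[PO₄³⁻]^2 = [PO₄³⁻]^2(3.6×10⁻³)^3
[PO₄³⁻]^2 = 1.9×10⁻³³ / (3.6×10⁻³)^3 = 4.1×10⁻²⁶
[PO₄³⁻] = 2.0×10⁻¹³ M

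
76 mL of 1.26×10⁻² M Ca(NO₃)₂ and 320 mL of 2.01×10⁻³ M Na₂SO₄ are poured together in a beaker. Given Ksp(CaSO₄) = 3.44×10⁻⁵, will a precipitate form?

No

The combined volume is 396 mL.
[Ca²⁺] = (1.26×10⁻²)(76)/396 = 2.42×10⁻³ M
[SO₄²⁻] = (2.01×10⁻³)(320)/396 = 1.62×10⁻³ M
Q = [Ca²⁺][SO₄²⁻] = 3.93×10⁻⁶
Since Q (3.93×10⁻⁶) is less than Ksp (3.44×10⁻⁵), no CaSO₄ precipitates.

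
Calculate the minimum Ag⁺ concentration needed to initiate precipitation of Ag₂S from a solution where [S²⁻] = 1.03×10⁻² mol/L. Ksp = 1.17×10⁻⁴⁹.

3.37×10⁻²⁴ M

Precipitation of each salt begins when its ion product equals Ksp.
Ag₂S(s) ⇌ 2 Ag⁺(aq) + S²⁻(aq)
Ksp = [Ag⁺]^2[S²⁻] = [Ag⁺]^2(1.03×10⁻²)
[Ag⁺]^2 = 1.17×10⁻⁴⁹ / (1.03×10⁻²) = 1.14×10⁻⁴⁷
[Ag⁺] = 3.37×10⁻²⁴ mol/L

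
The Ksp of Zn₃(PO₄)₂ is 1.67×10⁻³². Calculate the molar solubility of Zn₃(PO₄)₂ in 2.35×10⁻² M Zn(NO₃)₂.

Zn₃(PO₄)₂(s) ⇌ 3 Zn²⁺(aq) + 2 PO₄³⁻(aq)
With Zn²⁺ already at 2.35×10⁻² M and s small, take [Zn²⁺] ≈ 2.35×10⁻² M and [PO₄³⁻] = 2s.
Ksp = [Zn²⁺]^3[PO₄³⁻]^2 = (2.35×10⁻²)^3(2s)^2
(2s)^2 = 1.67×10⁻³² / (2.35×10⁻²)^3 = 1.29×10⁻²⁷
s = 1.79×10⁻¹⁴ M

1.79×10⁻¹⁴ M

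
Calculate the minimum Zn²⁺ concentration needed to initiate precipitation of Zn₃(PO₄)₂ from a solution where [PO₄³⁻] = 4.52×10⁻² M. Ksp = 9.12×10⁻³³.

1.65×10⁻¹⁰ M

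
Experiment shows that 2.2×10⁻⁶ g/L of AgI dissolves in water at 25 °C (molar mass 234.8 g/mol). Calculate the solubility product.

Convert to molarity: s = 2.2×10⁻⁶ / 234.8 = 9.370×10⁻⁹ mol/L
AgI(s) ⇌ Ag⁺(aq) + I⁻(aq)
With molar solubility s: [Ag⁺] = s, [I⁻] = s.
Ksp = [Ag⁺][I⁻] = s · s = s^2
Ksp = (9.370×10⁻⁹)^2 = 8.8×10⁻¹⁷

Ksp = 8.8×10⁻¹⁷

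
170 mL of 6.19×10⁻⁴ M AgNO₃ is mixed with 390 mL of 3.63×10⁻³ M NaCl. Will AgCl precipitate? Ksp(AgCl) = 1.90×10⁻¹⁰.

The combined volume is 560 mL.
[Ag⁺] = (6.19×10⁻⁴)(170)/560 = 1.88×10⁻⁴ M
[Cl⁻] = (3.63×10⁻³)(390)/560 = 2.53×10⁻³ M
Q = [Ag⁺][Cl⁻] = 4.75×10⁻⁷
Because Q > Ksp (4.75×10⁻⁷ vs 1.90×10⁻¹⁰), a precipitate of AgCl forms.

Yes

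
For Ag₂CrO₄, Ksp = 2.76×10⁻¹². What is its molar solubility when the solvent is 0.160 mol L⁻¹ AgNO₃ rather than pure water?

Ag₂CrO₄(s) ⇌ 2 Ag⁺(aq) + CrO₄²⁻(aq)
The solution already contains Ag⁺ at 0.160 mol L⁻¹. Let s be the molar solubility of Ag₂CrO₄.
[Ag⁺] ≈ 0.160 mol L⁻¹ (common ion dominates); [CrO₄²⁻] = s.
Ksp = [Ag⁺]^2[CrO₄²⁻] = (0.160)^2s
s = 2.76×10⁻¹² / (0.160)^2 = 1.08×10⁻¹⁰
s = 1.08×10⁻¹⁰ mol L⁻¹

1.08×10⁻¹⁰ M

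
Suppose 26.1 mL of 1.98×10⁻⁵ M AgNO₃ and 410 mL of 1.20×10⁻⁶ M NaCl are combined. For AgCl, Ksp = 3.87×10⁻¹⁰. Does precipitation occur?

No

Total volume after mixing = 26.1 + 410 = 436.1 mL.
[Ag⁺] = (1.98×10⁻⁵)(26.1)/436.1 = 1.19×10⁻⁶ M
[Cl⁻] = (1.20×10⁻⁶)(410)/436.1 = 1.13×10⁻⁶ M
Q = [Ag⁺][Cl⁻] = 1.34×10⁻¹²
Q = 1.34×10⁻¹² < Ksp = 3.87×10⁻¹⁰, so the solution is unsaturated and no precipitate forms.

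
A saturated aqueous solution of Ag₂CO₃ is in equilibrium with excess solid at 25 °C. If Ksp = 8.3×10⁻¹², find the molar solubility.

Ag₂CO₃(s) ⇌ 2 Ag⁺(aq) + CO₃²⁻(aq)
With molar solubility s: [Ag⁺] = 2s, [CO₃²⁻] = s.
Ksp = [Ag⁺]^2[CO₃²⁻] = (2s)^2 · s = 4s^3
4s^3 = 8.3×10⁻¹²  ⇒  s^3 = 2.1×10⁻¹²
Taking the 3rd root, s = 1.3×10⁻⁴ mol/L.

1.3×10⁻⁴ M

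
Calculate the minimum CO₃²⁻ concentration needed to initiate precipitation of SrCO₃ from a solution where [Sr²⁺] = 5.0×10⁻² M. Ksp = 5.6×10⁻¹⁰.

1.1×10⁻⁸ M

A salt starts to precipitate once the ion product Q reaches its Ksp.
SrCO₃(s) ⇌ Sr²⁺(aq) + CO₃²⁻(aq)
Ksp = [Sr²⁺][CO₃²⁻] = [CO₃²⁻](5.0×10⁻²)
[CO₃²⁻] = 5.6×10⁻¹⁰ / (5.0×10⁻²) = 1.1×10⁻⁸
[CO₃²⁻] = 1.1×10⁻⁸ M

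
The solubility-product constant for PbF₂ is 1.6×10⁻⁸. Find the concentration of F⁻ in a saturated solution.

PbF₂(s) ⇌ Pb²⁺(aq) + 2 F⁻(aq)
If s mol/L of PbF₂ dissolves, [Pb²⁺] = s and [F⁻] = 2s.
Ksp = [Pb²⁺][F⁻]^2 = s · (2s)^2 = 4s^3 = 1.6×10⁻⁸
s = 1.6×10⁻³ mol L⁻¹
[F⁻] = 2s = 3.2×10⁻³ mol L⁻¹

3.2×10⁻³ M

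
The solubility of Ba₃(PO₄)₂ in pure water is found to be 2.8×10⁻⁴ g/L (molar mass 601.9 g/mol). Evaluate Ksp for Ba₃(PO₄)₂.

Ksp = 2.4×10⁻³⁰

Molar solubility s = (2.8×10⁻⁴ g/L) / (601.9 g/mol) = 4.652×10⁻⁷ mol/L
Ba₃(PO₄)₂(s) ⇌ 3 Ba²⁺(aq) + 2 PO₄³⁻(aq)
For each mole of Ba₃(PO₄)₂ that dissolves per liter, [Ba²⁺] = 3s and [PO₄³⁻] = 2s; let s denote this solubility.
Ksp = [Ba²⁺]^3[PO₄³⁻]^2 = (3s)^3 · (2s)^2 = 108s^5
Ksp = 108 × (4.652×10⁻⁷)^5 = 2.4×10⁻³⁰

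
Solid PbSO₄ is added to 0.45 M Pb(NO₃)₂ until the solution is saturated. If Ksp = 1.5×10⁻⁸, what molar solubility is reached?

3.3×10⁻⁸ M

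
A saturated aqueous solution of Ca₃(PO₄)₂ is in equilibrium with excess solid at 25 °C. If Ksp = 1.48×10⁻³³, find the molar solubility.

Ca₃(PO₄)₂(s) ⇌ 3 Ca²⁺(aq) + 2 PO₄³⁻(aq)
For each mole of Ca₃(PO₄)₂ that dissolves per liter, [Ca²⁺] = 3s and [PO₄³⁻] = 2s; let s denote this solubility.
Ksp = [Ca²⁺]^3[PO₄³⁻]^2 = (3s)^3 · (2s)^2 = 108s^5
108s^5 = 1.48×10⁻³³  ⇒  s^5 = 1.37×10⁻³⁵
s = (1.37×10⁻³⁵)^(1/5) = 1.07×10⁻⁷ mol/L

1.07×10⁻⁷ M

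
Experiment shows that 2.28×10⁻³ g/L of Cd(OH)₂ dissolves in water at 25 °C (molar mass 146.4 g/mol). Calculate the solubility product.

Ksp = 1.51×10⁻¹⁴

Molar solubility s = (2.28×10⁻³ g/L) / (146.4 g/mol) = 1.5574×10⁻⁵ mol/L
Cd(OH)₂(s) ⇌ Cd²⁺(aq) + 2 OH⁻(aq)
If s mol/L of Cd(OH)₂ dissolves, [Cd²⁺] = s and [OH⁻] = 2s.
Ksp = [Cd²⁺][OH⁻]^2 = s · (2s)^2 = 4s^3
Ksp = 4 × (1.5574×10⁻⁵)^3 = 1.51×10⁻¹⁴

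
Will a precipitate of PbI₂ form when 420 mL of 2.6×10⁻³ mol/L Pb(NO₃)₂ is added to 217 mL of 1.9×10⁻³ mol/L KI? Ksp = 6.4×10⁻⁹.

No

Total volume after mixing = 420 + 217 = 637 mL.
[Pb²⁺] = (2.6×10⁻³)(420)/637 = 1.7×10⁻³ mol/L
[I⁻] = (1.9×10⁻³)(217)/637 = 6.5×10⁻⁴ mol/L
Q = [Pb²⁺][I⁻]^2 = 7.2×10⁻¹⁰
Q < Ksp (7.2×10⁻¹⁰ vs 6.4×10⁻⁹); the solution remains unsaturated and no precipitate forms.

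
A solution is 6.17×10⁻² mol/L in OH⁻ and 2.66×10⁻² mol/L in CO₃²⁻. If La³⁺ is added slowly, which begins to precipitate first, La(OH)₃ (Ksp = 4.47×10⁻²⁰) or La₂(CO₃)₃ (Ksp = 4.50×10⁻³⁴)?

La(OH)₃

The threshold for precipitation is Q = Ksp.
For La(OH)₃: [La³⁺] = (Ksp/[OH⁻]^3) = 1.90×10⁻¹⁶ mol/L
For La₂(CO₃)₃: [La³⁺] = (Ksp/[CO₃²⁻]^3)^(1/2) = 4.89×10⁻¹⁵ mol/L
La(OH)₃ requires the lower [La³⁺], so it precipitates first.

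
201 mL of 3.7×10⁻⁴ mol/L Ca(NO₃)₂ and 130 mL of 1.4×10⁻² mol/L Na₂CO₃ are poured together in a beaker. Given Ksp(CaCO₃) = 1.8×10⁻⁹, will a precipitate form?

Yes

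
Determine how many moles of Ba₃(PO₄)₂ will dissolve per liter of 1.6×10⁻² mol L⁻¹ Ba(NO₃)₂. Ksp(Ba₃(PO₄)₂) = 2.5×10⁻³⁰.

Ba₃(PO₄)₂(s) ⇌ 3 Ba²⁺(aq) + 2 PO₄³⁻(aq)
Ba²⁺ is already present at 1.6×10⁻² mol L⁻¹. If s mol/L of Ba₃(PO₄)₂ dissolves, [PO₄³⁻] = 2s while [Ba²⁺] ≈ 1.6×10⁻² mol L⁻¹.
Ksp = [Ba²⁺]^3[PO₄³⁻]^2 = (1.6×10⁻²)^3(2s)^2
(2s)^2 = 2.5×10⁻³⁰ / (1.6×10⁻²)^3 = 6.1×10⁻²⁵
s = 3.9×10⁻¹³ mol L⁻¹

3.9×10⁻¹³ M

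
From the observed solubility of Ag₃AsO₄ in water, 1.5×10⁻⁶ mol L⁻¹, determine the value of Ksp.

Ksp = 1.4×10⁻²²

Ag₃AsO₄(s) ⇌ 3 Ag⁺(aq) + AsO₄³⁻(aq)
Call the molar solubility s, so that [Ag⁺] = 3s and [AsO₄³⁻] = s.
Ksp = [Ag⁺]^3[AsO₄³⁻] = (3s)^3 · s = 27s^4
Ksp = 27 × (1.5×10⁻⁶)^4 = 1.4×10⁻²²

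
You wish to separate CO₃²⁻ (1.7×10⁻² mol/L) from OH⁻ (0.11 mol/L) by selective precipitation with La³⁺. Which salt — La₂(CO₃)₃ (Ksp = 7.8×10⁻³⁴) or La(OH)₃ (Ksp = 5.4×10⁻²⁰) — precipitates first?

The threshold for precipitation is Q = Ksp.
For La₂(CO₃)₃: [La³⁺] = (Ksp/[CO₃²⁻]^3)^(1/2) = 1.3×10⁻¹⁴ mol/L
For La(OH)₃: [La³⁺] = (Ksp/[OH⁻]^3) = 4.1×10⁻¹⁷ mol/L
La(OH)₃ requires the lower [La³⁺], so it precipitates first.

La(OH)₃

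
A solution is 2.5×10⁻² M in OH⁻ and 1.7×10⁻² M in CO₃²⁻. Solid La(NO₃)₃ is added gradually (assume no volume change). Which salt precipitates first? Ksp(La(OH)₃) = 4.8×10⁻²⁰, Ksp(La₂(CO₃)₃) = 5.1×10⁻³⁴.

La(OH)₃

A salt starts to precipitate once the ion product Q reaches its Ksp.
For La(OH)₃: [La³⁺] = (Ksp/[OH⁻]^3) = 3.1×10⁻¹⁵ M
For La₂(CO₃)₃: [La³⁺] = (Ksp/[CO₃²⁻]^3)^(1/2) = 1.0×10⁻¹⁴ M
The smaller threshold [La³⁺] is reached first, so La(OH)₃ precipitates first.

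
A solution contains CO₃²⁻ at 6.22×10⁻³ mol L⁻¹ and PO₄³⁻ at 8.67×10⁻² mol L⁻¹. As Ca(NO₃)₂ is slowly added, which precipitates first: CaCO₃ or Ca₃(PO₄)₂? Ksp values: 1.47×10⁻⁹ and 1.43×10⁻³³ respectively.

Ca₃(PO₄)₂

Precipitation of each salt begins when its ion product equals Ksp.
For CaCO₃: [Ca²⁺] = (Ksp/[CO₃²⁻]) = 2.36×10⁻⁷ mol L⁻¹
For Ca₃(PO₄)₂: [Ca²⁺] = (Ksp/[PO₄³⁻]^2)^(1/3) = 5.75×10⁻¹¹ mol L⁻¹
Ca₃(PO₄)₂ requires the lower [Ca²⁺], so it precipitates first.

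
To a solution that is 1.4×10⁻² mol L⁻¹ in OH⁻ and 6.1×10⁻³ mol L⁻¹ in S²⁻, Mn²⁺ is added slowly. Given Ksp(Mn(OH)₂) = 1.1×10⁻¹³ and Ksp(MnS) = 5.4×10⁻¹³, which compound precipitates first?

Each salt precipitates once Q = Ksp for that salt.
For Mn(OH)₂: [Mn²⁺] = (Ksp/[OH⁻]^2) = 5.6×10⁻¹⁰ mol L⁻¹
For MnS: [Mn²⁺] = (Ksp/[S²⁻]) = 8.9×10⁻¹¹ mol L⁻¹
The smaller threshold [Mn²⁺] is reached first, so MnS precipitates first.

MnS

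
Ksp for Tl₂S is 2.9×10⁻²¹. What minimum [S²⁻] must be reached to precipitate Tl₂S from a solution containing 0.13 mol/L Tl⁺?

Precipitation begins when Q = Ksp.
Tl₂S(s) ⇌ 2 Tl⁺(aq) + S²⁻(aq)
Ksp = [Tl⁺]^2[S²⁻] = [S²⁻](0.13)^2
[S²⁻] = 2.9×10⁻²¹ / (0.13)^2 = 1.7×10⁻¹⁹
[S²⁻] = 1.7×10⁻¹⁹ mol/L

1.7×10⁻¹⁹ M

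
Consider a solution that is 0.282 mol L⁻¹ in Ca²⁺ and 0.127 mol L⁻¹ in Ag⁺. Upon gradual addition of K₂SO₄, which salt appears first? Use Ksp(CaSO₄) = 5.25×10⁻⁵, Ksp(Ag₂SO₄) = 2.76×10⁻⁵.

CaSO₄

A salt starts to precipitate once the ion product Q reaches its Ksp.
For CaSO₄: [SO₄²⁻] = (Ksp/[Ca²⁺]) = 1.86×10⁻⁴ mol L⁻¹
For Ag₂SO₄: [SO₄²⁻] = (Ksp/[Ag⁺]^2) = 1.71×10⁻³ mol L⁻¹
CaSO₄ requires the lower [SO₄²⁻], so it precipitates first.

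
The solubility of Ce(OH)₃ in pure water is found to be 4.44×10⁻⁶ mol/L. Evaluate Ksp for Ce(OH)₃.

Ksp = 1.05×10⁻²⁰

Ce(OH)₃(s) ⇌ Ce³⁺(aq) + 3 OH⁻(aq)
For each mole of Ce(OH)₃ that dissolves per liter, [Ce³⁺] = s and [OH⁻] = 3s; let s denote this solubility.
Ksp = [Ce³⁺][OH⁻]^3 = s · (3s)^3 = 27s^4
Ksp = 27 × (4.44×10⁻⁶)^4 = 1.05×10⁻²⁰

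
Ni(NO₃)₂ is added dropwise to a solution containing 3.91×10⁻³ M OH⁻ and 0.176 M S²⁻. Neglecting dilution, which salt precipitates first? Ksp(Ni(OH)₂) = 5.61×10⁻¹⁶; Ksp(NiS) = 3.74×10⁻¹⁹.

NiS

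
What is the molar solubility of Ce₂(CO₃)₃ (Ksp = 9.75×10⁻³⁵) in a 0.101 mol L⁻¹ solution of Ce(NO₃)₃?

7.07×10⁻¹² M

Ce₂(CO₃)₃(s) ⇌ 2 Ce³⁺(aq) + 3 CO₃²⁻(aq)
Ce³⁺ is already present at 0.101 mol L⁻¹. If s mol/L of Ce₂(CO₃)₃ dissolves, [CO₃²⁻] = 3s while [Ce³⁺] ≈ 0.101 mol L⁻¹.
Ksp = [Ce³⁺]^2[CO₃²⁻]^3 = (0.101)^2(3s)^3
(3s)^3 = 9.75×10⁻³⁵ / (0.101)^2 = 9.56×10⁻³³
s = 7.07×10⁻¹² mol L⁻¹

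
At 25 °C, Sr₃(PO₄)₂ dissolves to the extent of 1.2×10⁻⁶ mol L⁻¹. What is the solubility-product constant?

Sr₃(PO₄)₂(s) ⇌ 3 Sr²⁺(aq) + 2 PO₄³⁻(aq)
For each mole of Sr₃(PO₄)₂ that dissolves per liter, [Sr²⁺] = 3s and [PO₄³⁻] = 2s; let s denote this solubility.
Ksp = [Sr²⁺]^3[PO₄³⁻]^2 = (3s)^3 · (2s)^2 = 108s^5
Ksp = 108 × (1.2×10⁻⁶)^5 = 2.7×10⁻²⁸

Ksp = 2.7×10⁻²⁸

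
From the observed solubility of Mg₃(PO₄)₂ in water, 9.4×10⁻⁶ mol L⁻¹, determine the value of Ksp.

Ksp = 7.9×10⁻²⁴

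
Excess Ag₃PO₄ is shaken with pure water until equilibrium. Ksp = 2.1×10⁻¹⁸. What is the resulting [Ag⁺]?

5.0×10⁻⁵ M

Ag₃PO₄(s) ⇌ 3 Ag⁺(aq) + PO₄³⁻(aq)
Let s be the molar solubility. Then [Ag⁺] = 3s and [PO₄³⁻] = s.
Ksp = [Ag⁺]^3[PO₄³⁻] = (3s)^3 · s = 27s^4 = 2.1×10⁻¹⁸
s = 1.7×10⁻⁵ mol L⁻¹
[Ag⁺] = 3s = 5.0×10⁻⁵ mol L⁻¹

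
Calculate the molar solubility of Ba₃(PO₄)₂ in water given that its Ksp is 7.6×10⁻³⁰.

Ba₃(PO₄)₂(s) ⇌ 3 Ba²⁺(aq) + 2 PO₄³⁻(aq)
Let s be the molar solubility. Then [Ba²⁺] = 3s and [PO₄³⁻] = 2s.
Ksp = [Ba²⁺]^3[PO₄³⁻]^2 = (3s)^3 · (2s)^2 = 108s^5
108s^5 = 7.6×10⁻³⁰  ⇒  s^5 = 7.0×10⁻³²
Taking the 5th root, s = 5.9×10⁻⁷ mol/L.

5.9×10⁻⁷ M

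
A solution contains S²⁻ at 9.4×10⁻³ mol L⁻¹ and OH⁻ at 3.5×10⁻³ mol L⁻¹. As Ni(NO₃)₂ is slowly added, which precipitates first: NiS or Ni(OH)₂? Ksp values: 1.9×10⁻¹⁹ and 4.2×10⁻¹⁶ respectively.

Each salt precipitates once Q = Ksp for that salt.
For NiS: [Ni²⁺] = (Ksp/[S²⁻]) = 2.0×10⁻¹⁷ mol L⁻¹
For Ni(OH)₂: [Ni²⁺] = (Ksp/[OH⁻]^2) = 3.4×10⁻¹¹ mol L⁻¹
Since NiS needs less Ni²⁺ to reach saturation, it precipitates first.

NiS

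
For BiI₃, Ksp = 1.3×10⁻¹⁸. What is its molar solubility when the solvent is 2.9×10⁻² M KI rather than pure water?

BiI₃(s) ⇌ Bi³⁺(aq) + 3 I⁻(aq)
The solution already contains I⁻ at 2.9×10⁻² M. Let s be the molar solubility of BiI₃.
[I⁻] ≈ 2.9×10⁻² M (common ion dominates); [Bi³⁺] = s.
Ksp = [Bi³⁺][I⁻]^3 = s(2.9×10⁻²)^3
s = 1.3×10⁻¹⁸ / (2.9×10⁻²)^3 = 5.3×10⁻¹⁴
s = 5.3×10⁻¹⁴ M

5.3×10⁻¹⁴ M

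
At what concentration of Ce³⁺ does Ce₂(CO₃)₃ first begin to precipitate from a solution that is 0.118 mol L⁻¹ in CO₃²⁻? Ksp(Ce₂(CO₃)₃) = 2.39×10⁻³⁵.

1.21×10⁻¹⁶ M

The threshold for precipitation is Q = Ksp.
Ce₂(CO₃)₃(s) ⇌ 2 Ce³⁺(aq) + 3 CO₃²⁻(aq)
Ksp = [Ce³⁺]^2[CO₃²⁻]^3 = [Ce³⁺]^2(0.118)^3
[Ce³⁺]^2 = 2.39×10⁻³⁵ / (0.118)^3 = 1.45×10⁻³²
[Ce³⁺] = 1.21×10⁻¹⁶ mol L⁻¹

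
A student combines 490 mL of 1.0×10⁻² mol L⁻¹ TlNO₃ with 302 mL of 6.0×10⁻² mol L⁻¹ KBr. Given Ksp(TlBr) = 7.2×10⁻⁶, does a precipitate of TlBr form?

Total volume after mixing = 490 + 302 = 792 mL.
[Tl⁺] = (1.0×10⁻²)(490)/792 = 6.2×10⁻³ mol L⁻¹
[Br⁻] = (6.0×10⁻²)(302)/792 = 2.3×10⁻² mol L⁻¹
Q = [Tl⁺][Br⁻] = 1.4×10⁻⁴
Q = 1.4×10⁻⁴ > Ksp = 7.2×10⁻⁶, so the solution is supersaturated and TlBr precipitates.

Yes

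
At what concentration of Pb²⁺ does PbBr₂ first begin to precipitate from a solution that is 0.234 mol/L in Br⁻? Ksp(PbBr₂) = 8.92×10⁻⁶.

A salt starts to precipitate once the ion product Q reaches its Ksp.
PbBr₂(s) ⇌ Pb²⁺(aq) + 2 Br⁻(aq)
Ksp = [Pb²⁺][Br⁻]^2 = [Pb²⁺](0.234)^2
[Pb²⁺] = 8.92×10⁻⁶ / (0.234)^2 = 1.63×10⁻⁴
[Pb²⁺] = 1.63×10⁻⁴ mol/L

1.63×10⁻⁴ M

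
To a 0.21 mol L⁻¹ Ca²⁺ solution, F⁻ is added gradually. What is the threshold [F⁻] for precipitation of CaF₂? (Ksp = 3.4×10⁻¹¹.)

Precipitation begins when Q = Ksp.
CaF₂(s) ⇌ Ca²⁺(aq) + 2 F⁻(aq)
Ksp = [Ca²⁺][F⁻]^2 = [F⁻]^2(0.21)
[F⁻]^2 = 3.4×10⁻¹¹ / (0.21) = 1.6×10⁻¹⁰
[F⁻] = 1.3×10⁻⁵ mol L⁻¹

1.3×10⁻⁵ M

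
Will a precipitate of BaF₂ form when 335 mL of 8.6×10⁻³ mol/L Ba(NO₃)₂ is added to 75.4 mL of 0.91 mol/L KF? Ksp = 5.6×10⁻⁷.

Yes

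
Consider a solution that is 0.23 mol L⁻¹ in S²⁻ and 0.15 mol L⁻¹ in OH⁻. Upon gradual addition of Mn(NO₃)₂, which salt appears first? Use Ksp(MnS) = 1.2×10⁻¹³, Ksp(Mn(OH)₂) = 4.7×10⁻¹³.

MnS

Each salt precipitates once Q = Ksp for that salt.
For MnS: [Mn²⁺] = (Ksp/[S²⁻]) = 5.2×10⁻¹³ mol L⁻¹
For Mn(OH)₂: [Mn²⁺] = (Ksp/[OH⁻]^2) = 2.1×10⁻¹¹ mol L⁻¹
Since MnS needs less Mn²⁺ to reach saturation, it precipitates first.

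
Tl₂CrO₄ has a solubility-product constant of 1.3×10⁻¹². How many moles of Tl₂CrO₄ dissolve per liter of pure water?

Tl₂CrO₄(s) ⇌ 2 Tl⁺(aq) + CrO₄²⁻(aq)
If s mol/L of Tl₂CrO₄ dissolves, [Tl⁺] = 2s and [CrO₄²⁻] = s.
Ksp = [Tl⁺]^2[CrO₄²⁻] = (2s)^2 · s = 4s^3
4s^3 = 1.3×10⁻¹²  ⇒  s^3 = 3.3×10⁻¹³
s = 6.9×10⁻⁵ mol L⁻¹

6.9×10⁻⁵ M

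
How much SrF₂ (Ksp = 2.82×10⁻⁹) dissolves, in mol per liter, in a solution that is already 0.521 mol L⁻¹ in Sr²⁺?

3.68×10⁻⁵ M

SrF₂(s) ⇌ Sr²⁺(aq) + 2 F⁻(aq)
Let s be the solubility of SrF₂ here. The common ion gives [Sr²⁺] ≈ 0.521 mol L⁻¹, and [F⁻] = 2s.
Ksp = [Sr²⁺][F⁻]^2 = (0.521)(2s)^2
(2s)^2 = 2.82×10⁻⁹ / (0.521) = 5.41×10⁻⁹
s = 3.68×10⁻⁵ mol L⁻¹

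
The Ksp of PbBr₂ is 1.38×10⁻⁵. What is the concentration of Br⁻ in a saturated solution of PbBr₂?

3.02×10⁻² M

PbBr₂(s) ⇌ Pb²⁺(aq) + 2 Br⁻(aq)
Call the molar solubility s, so that [Pb²⁺] = s and [Br⁻] = 2s.
Ksp = [Pb²⁺][Br⁻]^2 = s · (2s)^2 = 4s^3 = 1.38×10⁻⁵
s = 1.51×10⁻² mol L⁻¹
[Br⁻] = 2s = 3.02×10⁻² mol L⁻¹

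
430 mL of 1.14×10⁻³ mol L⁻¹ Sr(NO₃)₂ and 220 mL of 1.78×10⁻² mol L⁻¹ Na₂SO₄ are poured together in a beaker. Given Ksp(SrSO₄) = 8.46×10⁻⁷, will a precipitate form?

Yes

The combined volume is 650 mL.
[Sr²⁺] = (1.14×10⁻³)(430)/650 = 7.54×10⁻⁴ mol L⁻¹
[SO₄²⁻] = (1.78×10⁻²)(220)/650 = 6.02×10⁻³ mol L⁻¹
Q = [Sr²⁺][SO₄²⁻] = 4.54×10⁻⁶
Because Q > Ksp (4.54×10⁻⁶ vs 8.46×10⁻⁷), a precipitate of SrSO₄ forms.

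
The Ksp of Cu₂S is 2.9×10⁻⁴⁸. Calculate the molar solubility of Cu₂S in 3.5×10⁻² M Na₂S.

4.6×10⁻²⁴ M

Cu₂S(s) ⇌ 2 Cu⁺(aq) + S²⁻(aq)
With S²⁻ already at 3.5×10⁻² M and s small, take [S²⁻] ≈ 3.5×10⁻² M and [Cu⁺] = 2s.
Ksp = [Cu⁺]^2[S²⁻] = (2s)^2(3.5×10⁻²)
(2s)^2 = 2.9×10⁻⁴⁸ / (3.5×10⁻²) = 8.3×10⁻⁴⁷
s = 4.6×10⁻²⁴ M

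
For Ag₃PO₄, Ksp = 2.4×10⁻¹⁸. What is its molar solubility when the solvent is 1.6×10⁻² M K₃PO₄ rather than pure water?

Ag₃PO₄(s) ⇌ 3 Ag⁺(aq) + PO₄³⁻(aq)
PO₄³⁻ is already present at 1.6×10⁻² M. If s mol/L of Ag₃PO₄ dissolves, [Ag⁺] = 3s while [PO₄³⁻] ≈ 1.6×10⁻² M.
Ksp = [Ag⁺]^3[PO₄³⁻] = (3s)^3(1.6×10⁻²)
(3s)^3 = 2.4×10⁻¹⁸ / (1.6×10⁻²) = 1.5×10⁻¹⁶
s = 1.8×10⁻⁶ M

1.8×10⁻⁶ M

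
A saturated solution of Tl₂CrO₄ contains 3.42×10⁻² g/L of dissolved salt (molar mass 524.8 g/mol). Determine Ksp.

Ksp = 1.11×10⁻¹²

Convert to molarity: s = 3.42×10⁻² / 524.8 = 6.5168×10⁻⁵ mol/L
Tl₂CrO₄(s) ⇌ 2 Tl⁺(aq) + CrO₄²⁻(aq)
Call the molar solubility s, so that [Tl⁺] = 2s and [CrO₄²⁻] = s.
Ksp = [Tl⁺]^2[CrO₄²⁻] = (2s)^2 · s = 4s^3
Ksp = 4 × (6.5168×10⁻⁵)^3 = 1.11×10⁻¹²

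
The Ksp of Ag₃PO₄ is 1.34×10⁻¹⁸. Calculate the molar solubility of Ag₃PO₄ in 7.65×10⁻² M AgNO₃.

Ag₃PO₄(s) ⇌ 3 Ag⁺(aq) + PO₄³⁻(aq)
With Ag⁺ already at 7.65×10⁻² M and s small, take [Ag⁺] ≈ 7.65×10⁻² M and [PO₄³⁻] = s.
Ksp = [Ag⁺]^3[PO₄³⁻] = (7.65×10⁻²)^3s
s = 1.34×10⁻¹⁸ / (7.65×10⁻²)^3 = 2.99×10⁻¹⁵
s = 2.99×10⁻¹⁵ M

2.99×10⁻¹⁵ M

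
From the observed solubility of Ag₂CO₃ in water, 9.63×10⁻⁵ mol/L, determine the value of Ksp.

Ag₂CO₃(s) ⇌ 2 Ag⁺(aq) + CO₃²⁻(aq)
If s mol/L of Ag₂CO₃ dissolves, [Ag⁺] = 2s and [CO₃²⁻] = s.
Ksp = [Ag⁺]^2[CO₃²⁻] = (2s)^2 · s = 4s^3
Ksp = 4 × (9.63×10⁻⁵)^3 = 3.57×10⁻¹²

Ksp = 3.57×10⁻¹²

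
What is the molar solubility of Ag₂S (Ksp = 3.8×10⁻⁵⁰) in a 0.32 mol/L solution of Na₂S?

Ag₂S(s) ⇌ 2 Ag⁺(aq) + S²⁻(aq)
S²⁻ is already present at 0.32 mol/L. If s mol/L of Ag₂S dissolves, [Ag⁺] = 2s while [S²⁻] ≈ 0.32 mol/L.
Ksp = [Ag⁺]^2[S²⁻] = (2s)^2(0.32)
(2s)^2 = 3.8×10⁻⁵⁰ / (0.32) = 1.2×10⁻⁴⁹
s = 1.7×10⁻²⁵ mol/L

1.7×10⁻²⁵ M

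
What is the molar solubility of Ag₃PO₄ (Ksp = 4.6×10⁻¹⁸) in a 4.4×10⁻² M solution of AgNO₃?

5.4×10⁻¹⁴ M

Ag₃PO₄(s) ⇌ 3 Ag⁺(aq) + PO₄³⁻(aq)
The solution already contains Ag⁺ at 4.4×10⁻² M. Let s be the molar solubility of Ag₃PO₄.
[Ag⁺] ≈ 4.4×10⁻² M (common ion dominates); [PO₄³⁻] = s.
Ksp = [Ag⁺]^3[PO₄³⁻] = (4.4×10⁻²)^3s
s = 4.6×10⁻¹⁸ / (4.4×10⁻²)^3 = 5.4×10⁻¹⁴
s = 5.4×10⁻¹⁴ M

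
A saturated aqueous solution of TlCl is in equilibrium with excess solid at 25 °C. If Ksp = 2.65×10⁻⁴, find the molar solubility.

TlCl(s) ⇌ Tl⁺(aq) + Cl⁻(aq)
If s mol/L of TlCl dissolves, [Tl⁺] = s and [Cl⁻] = s.
Ksp = [Tl⁺][Cl⁻] = s · s = s^2
s^2 = 2.65×10⁻⁴
s = (2.65×10⁻⁴)^(1/2) = 1.63×10⁻² mol L⁻¹

1.63×10⁻² M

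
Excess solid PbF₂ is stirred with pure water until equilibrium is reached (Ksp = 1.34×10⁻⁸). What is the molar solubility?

1.50×10⁻³ M

PbF₂(s) ⇌ Pb²⁺(aq) + 2 F⁻(aq)
For each mole of PbF₂ that dissolves per liter, [Pb²⁺] = s and [F⁻] = 2s; let s denote this solubility.
Ksp = [Pb²⁺][F⁻]^2 = s · (2s)^2 = 4s^3
4s^3 = 1.34×10⁻⁸  ⇒  s^3 = 3.35×10⁻⁹
s = (3.35×10⁻⁹)^(1/3) = 1.50×10⁻³ M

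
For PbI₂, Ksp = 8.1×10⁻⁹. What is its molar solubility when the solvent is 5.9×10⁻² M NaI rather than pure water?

PbI₂(s) ⇌ Pb²⁺(aq) + 2 I⁻(aq)
With I⁻ already at 5.9×10⁻² M and s small, take [I⁻] ≈ 5.9×10⁻² M and [Pb²⁺] = s.
Ksp = [Pb²⁺][I⁻]^2 = s(5.9×10⁻²)^2
s = 8.1×10⁻⁹ / (5.9×10⁻²)^2 = 2.3×10⁻⁶
s = 2.3×10⁻⁶ M

2.3×10⁻⁶ M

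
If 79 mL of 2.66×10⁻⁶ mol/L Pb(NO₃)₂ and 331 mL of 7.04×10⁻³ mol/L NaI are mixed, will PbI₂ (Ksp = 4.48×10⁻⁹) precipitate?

No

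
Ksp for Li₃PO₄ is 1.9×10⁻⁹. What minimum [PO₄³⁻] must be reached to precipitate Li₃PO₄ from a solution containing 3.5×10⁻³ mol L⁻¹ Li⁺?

A salt starts to precipitate once the ion product Q reaches its Ksp.
Li₃PO₄(s) ⇌ 3 Li⁺(aq) + PO₄³⁻(aq)
Ksp = [Li⁺]^3[PO₄³⁻] = [PO₄³⁻](3.5×10⁻³)^3
[PO₄³⁻] = 1.9×10⁻⁹ / (3.5×10⁻³)^3 = 4.4×10⁻²
[PO₄³⁻] = 4.4×10⁻² mol L⁻¹

4.4×10⁻² M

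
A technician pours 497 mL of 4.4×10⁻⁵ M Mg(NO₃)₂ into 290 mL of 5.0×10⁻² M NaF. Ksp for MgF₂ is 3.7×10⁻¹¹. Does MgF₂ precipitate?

Yes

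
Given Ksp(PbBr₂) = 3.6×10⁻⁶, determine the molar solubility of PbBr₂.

9.7×10⁻³ M

PbBr₂(s) ⇌ Pb²⁺(aq) + 2 Br⁻(aq)
If s mol/L of PbBr₂ dissolves, [Pb²⁺] = s and [Br⁻] = 2s.
Ksp = [Pb²⁺][Br⁻]^2 = s · (2s)^2 = 4s^3
4s^3 = 3.6×10⁻⁶  ⇒  s^3 = 9.0×10⁻⁷
s = 9.7×10⁻³ mol/L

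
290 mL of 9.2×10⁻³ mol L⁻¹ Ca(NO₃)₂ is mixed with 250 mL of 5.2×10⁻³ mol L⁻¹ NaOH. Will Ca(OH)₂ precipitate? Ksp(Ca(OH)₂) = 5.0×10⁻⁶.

No

After mixing, V = 290 mL + 250 mL = 540 mL.
[Ca²⁺] = (9.2×10⁻³)(290)/540 = 4.9×10⁻³ mol L⁻¹
[OH⁻] = (5.2×10⁻³)(250)/540 = 2.4×10⁻³ mol L⁻¹
Q = [Ca²⁺][OH⁻]^2 = 2.9×10⁻⁸
Q < Ksp (2.9×10⁻⁸ vs 5.0×10⁻⁶); the solution remains unsaturated and no precipitate forms.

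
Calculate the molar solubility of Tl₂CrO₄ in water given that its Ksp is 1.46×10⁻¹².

Tl₂CrO₄(s) ⇌ 2 Tl⁺(aq) + CrO₄²⁻(aq)
If s mol/L of Tl₂CrO₄ dissolves, [Tl⁺] = 2s and [CrO₄²⁻] = s.
Ksp = [Tl⁺]^2[CrO₄²⁻] = (2s)^2 · s = 4s^3
4s^3 = 1.46×10⁻¹²  ⇒  s^3 = 3.65×10⁻¹³
s = 7.15×10⁻⁵ M

7.15×10⁻⁵ M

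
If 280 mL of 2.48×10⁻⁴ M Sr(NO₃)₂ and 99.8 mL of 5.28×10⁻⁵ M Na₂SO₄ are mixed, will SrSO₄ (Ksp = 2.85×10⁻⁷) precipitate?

After mixing, V = 280 mL + 99.8 mL = 379.8 mL.
[Sr²⁺] = (2.48×10⁻⁴)(280)/379.8 = 1.83×10⁻⁴ M
[SO₄²⁻] = (5.28×10⁻⁵)(99.8)/379.8 = 1.39×10⁻⁵ M
Q = [Sr²⁺][SO₄²⁻] = 2.54×10⁻⁹
Q = 2.54×10⁻⁹ < Ksp = 2.85×10⁻⁷, so the solution is unsaturated and no precipitate forms.

No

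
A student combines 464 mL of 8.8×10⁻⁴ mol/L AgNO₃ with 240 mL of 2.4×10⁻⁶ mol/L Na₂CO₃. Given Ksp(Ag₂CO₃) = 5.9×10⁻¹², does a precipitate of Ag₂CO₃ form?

After mixing, V = 464 mL + 240 mL = 704 mL.
[Ag⁺] = (8.8×10⁻⁴)(464)/704 = 5.8×10⁻⁴ mol/L
[CO₃²⁻] = (2.4×10⁻⁶)(240)/704 = 8.2×10⁻⁷ mol/L
Q = [Ag⁺]^2[CO₃²⁻] = 2.8×10⁻¹³
Q < Ksp (2.8×10⁻¹³ vs 5.9×10⁻¹²); the solution remains unsaturated and no precipitate forms.

No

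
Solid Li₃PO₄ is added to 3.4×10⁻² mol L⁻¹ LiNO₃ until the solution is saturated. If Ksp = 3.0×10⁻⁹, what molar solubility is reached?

7.6×10⁻⁵ M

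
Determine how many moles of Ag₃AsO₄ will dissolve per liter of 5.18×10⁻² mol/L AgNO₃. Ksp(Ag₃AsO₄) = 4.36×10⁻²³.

3.14×10⁻¹⁹ M

Ag₃AsO₄(s) ⇌ 3 Ag⁺(aq) + AsO₄³⁻(aq)
Let s be the solubility of Ag₃AsO₄ here. The common ion gives [Ag⁺] ≈ 5.18×10⁻² mol/L, and [AsO₄³⁻] = s.
Ksp = [Ag⁺]^3[AsO₄³⁻] = (5.18×10⁻²)^3s
s = 4.36×10⁻²³ / (5.18×10⁻²)^3 = 3.14×10⁻¹⁹
s = 3.14×10⁻¹⁹ mol/L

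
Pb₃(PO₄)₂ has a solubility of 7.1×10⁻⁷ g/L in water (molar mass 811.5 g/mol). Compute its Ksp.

Molar solubility s = (7.1×10⁻⁷ g/L) / (811.5 g/mol) = 8.749×10⁻¹⁰ mol/L
Pb₃(PO₄)₂(s) ⇌ 3 Pb²⁺(aq) + 2 PO₄³⁻(aq)
If s mol/L of Pb₃(PO₄)₂ dissolves, [Pb²⁺] = 3s and [PO₄³⁻] = 2s.
Ksp = [Pb²⁺]^3[PO₄³⁻]^2 = (3s)^3 · (2s)^2 = 108s^5
Ksp = 108 × (8.749×10⁻¹⁰)^5 = 5.5×10⁻⁴⁴

Ksp = 5.5×10⁻⁴⁴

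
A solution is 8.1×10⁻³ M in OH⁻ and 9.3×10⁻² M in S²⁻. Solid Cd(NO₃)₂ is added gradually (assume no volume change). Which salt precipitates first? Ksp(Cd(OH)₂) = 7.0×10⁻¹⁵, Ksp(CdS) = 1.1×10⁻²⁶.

CdS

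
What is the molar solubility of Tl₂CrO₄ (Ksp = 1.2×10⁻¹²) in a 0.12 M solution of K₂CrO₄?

Tl₂CrO₄(s) ⇌ 2 Tl⁺(aq) + CrO₄²⁻(aq)
CrO₄²⁻ is already present at 0.12 M. If s mol/L of Tl₂CrO₄ dissolves, [Tl⁺] = 2s while [CrO₄²⁻] ≈ 0.12 M.
Ksp = [Tl⁺]^2[CrO₄²⁻] = (2s)^2(0.12)
(2s)^2 = 1.2×10⁻¹² / (0.12) = 1.0×10⁻¹¹
s = 1.6×10⁻⁶ M

1.6×10⁻⁶ M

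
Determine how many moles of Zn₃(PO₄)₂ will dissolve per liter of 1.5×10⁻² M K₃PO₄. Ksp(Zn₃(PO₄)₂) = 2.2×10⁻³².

1.5×10⁻¹⁰ M

Zn₃(PO₄)₂(s) ⇌ 3 Zn²⁺(aq) + 2 PO₄³⁻(aq)
The solution already contains PO₄³⁻ at 1.5×10⁻² M. Let s be the molar solubility of Zn₃(PO₄)₂.
[PO₄³⁻] ≈ 1.5×10⁻² M (common ion dominates); [Zn²⁺] = 3s.
Ksp = [Zn²⁺]^3[PO₄³⁻]^2 = (3s)^3(1.5×10⁻²)^2
(3s)^3 = 2.2×10⁻³² / (1.5×10⁻²)^2 = 9.8×10⁻²⁹
s = 1.5×10⁻¹⁰ M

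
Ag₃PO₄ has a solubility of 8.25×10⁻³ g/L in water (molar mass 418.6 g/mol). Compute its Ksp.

Ksp = 4.07×10⁻¹⁸

Molar solubility s = (8.25×10⁻³ g/L) / (418.6 g/mol) = 1.9709×10⁻⁵ mol/L
Ag₃PO₄(s) ⇌ 3 Ag⁺(aq) + PO₄³⁻(aq)
If s mol/L of Ag₃PO₄ dissolves, [Ag⁺] = 3s and [PO₄³⁻] = s.
Ksp = [Ag⁺]^3[PO₄³⁻] = (3s)^3 · s = 27s^4
Ksp = 27 × (1.9709×10⁻⁵)^4 = 4.07×10⁻¹⁸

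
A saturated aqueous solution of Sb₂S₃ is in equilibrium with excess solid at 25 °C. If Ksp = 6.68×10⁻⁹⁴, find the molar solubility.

9.08×10⁻²⁰ M

Sb₂S₃(s) ⇌ 2 Sb³⁺(aq) + 3 S²⁻(aq)
Let s be the molar solubility. Then [Sb³⁺] = 2s and [S²⁻] = 3s.
Ksp = [Sb³⁺]^2[S²⁻]^3 = (2s)^2 · (3s)^3 = 108s^5
108s^5 = 6.68×10⁻⁹⁴  ⇒  s^5 = 6.19×10⁻⁹⁶
Taking the 5th root, s = 9.08×10⁻²⁰ mol L⁻¹.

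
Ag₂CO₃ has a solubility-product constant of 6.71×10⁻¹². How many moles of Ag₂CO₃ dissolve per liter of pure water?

Ag₂CO₃(s) ⇌ 2 Ag⁺(aq) + CO₃²⁻(aq)
For each mole of Ag₂CO₃ that dissolves per liter, [Ag⁺] = 2s and [CO₃²⁻] = s; let s denote this solubility.
Ksp = [Ag⁺]^2[CO₃²⁻] = (2s)^2 · s = 4s^3
4s^3 = 6.71×10⁻¹²  ⇒  s^3 = 1.68×10⁻¹²
s = (1.68×10⁻¹²)^(1/3) = 1.19×10⁻⁴ mol/L

1.19×10⁻⁴ M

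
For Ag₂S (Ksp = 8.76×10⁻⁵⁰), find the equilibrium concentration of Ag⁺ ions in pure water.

5.60×10⁻¹⁷ M

Ag₂S(s) ⇌ 2 Ag⁺(aq) + S²⁻(aq)
Call the molar solubility s, so that [Ag⁺] = 2s and [S²⁻] = s.
Ksp = [Ag⁺]^2[S²⁻] = (2s)^2 · s = 4s^3 = 8.76×10⁻⁵⁰
s = 2.80×10⁻¹⁷ mol L⁻¹
[Ag⁺] = 2s = 5.60×10⁻¹⁷ mol L⁻¹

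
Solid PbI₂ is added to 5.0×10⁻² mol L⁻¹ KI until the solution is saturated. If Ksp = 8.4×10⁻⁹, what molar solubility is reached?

3.4×10⁻⁶ M

PbI₂(s) ⇌ Pb²⁺(aq) + 2 I⁻(aq)
Let s be the solubility of PbI₂ here. The common ion gives [I⁻] ≈ 5.0×10⁻² mol L⁻¹, and [Pb²⁺] = s.
Ksp = [Pb²⁺][I⁻]^2 = s(5.0×10⁻²)^2
s = 8.4×10⁻⁹ / (5.0×10⁻²)^2 = 3.4×10⁻⁶
s = 3.4×10⁻⁶ mol L⁻¹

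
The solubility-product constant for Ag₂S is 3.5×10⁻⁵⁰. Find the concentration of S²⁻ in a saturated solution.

Ag₂S(s) ⇌ 2 Ag⁺(aq) + S²⁻(aq)
Let s be the molar solubility. Then [Ag⁺] = 2s and [S²⁻] = s.
Ksp = [Ag⁺]^2[S²⁻] = (2s)^2 · s = 4s^3 = 3.5×10⁻⁵⁰
s = 2.1×10⁻¹⁷ mol/L
[S²⁻] = s = 2.1×10⁻¹⁷ mol/L

2.1×10⁻¹⁷ M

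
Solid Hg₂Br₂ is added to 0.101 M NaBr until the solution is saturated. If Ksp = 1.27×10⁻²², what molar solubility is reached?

Hg₂Br₂(s) ⇌ Hg₂²⁺(aq) + 2 Br⁻(aq)
With Br⁻ already at 0.101 M and s small, take [Br⁻] ≈ 0.101 M and [Hg₂²⁺] = s.
Ksp = [Hg₂²⁺][Br⁻]^2 = s(0.101)^2
s = 1.27×10⁻²² / (0.101)^2 = 1.24×10⁻²⁰
s = 1.24×10⁻²⁰ M

1.24×10⁻²⁰ M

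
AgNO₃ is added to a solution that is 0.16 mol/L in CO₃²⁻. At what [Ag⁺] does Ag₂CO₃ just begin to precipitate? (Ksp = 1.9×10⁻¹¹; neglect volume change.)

1.1×10⁻⁵ M

A salt starts to precipitate once the ion product Q reaches its Ksp.
Ag₂CO₃(s) ⇌ 2 Ag⁺(aq) + CO₃²⁻(aq)
Ksp = [Ag⁺]^2[CO₃²⁻] = [Ag⁺]^2(0.16)
[Ag⁺]^2 = 1.9×10⁻¹¹ / (0.16) = 1.2×10⁻¹⁰
[Ag⁺] = 1.1×10⁻⁵ mol/L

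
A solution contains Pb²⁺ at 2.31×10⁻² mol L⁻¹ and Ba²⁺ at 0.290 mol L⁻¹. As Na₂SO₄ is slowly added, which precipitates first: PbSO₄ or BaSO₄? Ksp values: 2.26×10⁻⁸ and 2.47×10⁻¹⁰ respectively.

Precipitation begins when Q = Ksp.
For PbSO₄: [SO₄²⁻] = (Ksp/[Pb²⁺]) = 9.78×10⁻⁷ mol L⁻¹
For BaSO₄: [SO₄²⁻] = (Ksp/[Ba²⁺]) = 8.52×10⁻¹⁰ mol L⁻¹
BaSO₄ requires the lower [SO₄²⁻], so it precipitates first.

BaSO₄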